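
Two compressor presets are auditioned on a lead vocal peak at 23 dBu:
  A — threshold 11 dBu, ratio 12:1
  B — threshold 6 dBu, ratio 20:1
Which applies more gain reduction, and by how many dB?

A: overshoot 12 dB → output overshoot 1 dB → GR 11 dB.
B: overshoot 17 dB → output overshoot 0.85 dB → GR 16.15 dB.
B reduces 5.15 dB more.

B, by 5.15 dB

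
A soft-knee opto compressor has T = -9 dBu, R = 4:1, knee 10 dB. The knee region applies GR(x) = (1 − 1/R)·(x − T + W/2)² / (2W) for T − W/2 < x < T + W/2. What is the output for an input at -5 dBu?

-8.0375 dBu

x − T + W/2 = -5 − (-9) + 5 = 9.
GR = (1 − 1/4) × 9² / 20 = 0.75 × 81 / 20 = 3.0375 dB.
Output = -5 − 3.0375 = -8.0375 dBu.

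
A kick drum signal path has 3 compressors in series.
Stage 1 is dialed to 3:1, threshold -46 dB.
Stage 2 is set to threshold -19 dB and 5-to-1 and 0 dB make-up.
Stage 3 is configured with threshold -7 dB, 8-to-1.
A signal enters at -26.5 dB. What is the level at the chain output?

-39.5 dB

Stage 1: -26.5 dB is 19.5 dB over -46 dB; at 3:1 that becomes 6.5 dB over, giving -39.5 dB.
Stage 2: -39.5 dB is at or below the -19 dB threshold — no compression; output -39.5 dB.
Stage 3: below threshold (-39.5 ≤ -7); passes unchanged; output -39.5 dB.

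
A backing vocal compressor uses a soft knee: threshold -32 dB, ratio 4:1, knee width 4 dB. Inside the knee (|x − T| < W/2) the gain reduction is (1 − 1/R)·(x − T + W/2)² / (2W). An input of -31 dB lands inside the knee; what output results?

x − T + W/2 = -31 − (-32) + 2 = 3.
GR = (1 − 1/4) × 3² / 8 = 0.75 × 9 / 8 = 0.84375 dB.
Output = -31 − 0.84375 = -31.84375 dB.

-31.84375 dB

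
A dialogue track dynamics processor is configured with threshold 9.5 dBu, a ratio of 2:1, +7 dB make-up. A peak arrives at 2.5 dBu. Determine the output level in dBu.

9.5 dBu

2.5 dBu is 7 dB below the 9.5 dBu threshold, so no gain reduction is applied.
Make-up gain adds 7 dB: 2.5 + 7 = 9.5 dBu.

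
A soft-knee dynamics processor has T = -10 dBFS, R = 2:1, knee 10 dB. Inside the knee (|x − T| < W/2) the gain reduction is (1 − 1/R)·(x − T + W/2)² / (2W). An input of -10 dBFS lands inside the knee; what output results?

-10.625 dBFS

x − T + W/2 = -10 − (-10) + 5 = 5.
GR = (1 − 1/2) × 5² / 20 = 0.5 × 25 / 20 = 0.625 dB.
Output = -10 − 0.625 = -10.625 dBFS.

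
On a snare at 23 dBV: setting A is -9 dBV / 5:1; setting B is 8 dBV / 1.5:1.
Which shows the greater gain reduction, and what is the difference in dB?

A: 32 dB over, compressed to 6.4 dB over, so 25.6 dB of GR.
B: 15 dB over, compressed to 10 dB over, so 5 dB of GR.
A applies 20.6 dB more gain reduction.

A, by 20.6 dB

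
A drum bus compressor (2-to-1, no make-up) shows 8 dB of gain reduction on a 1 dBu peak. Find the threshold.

-15 dBu

Input is 16 dB above T (since output overshoot × R = input overshoot: (-7 − T)·2 = 1 − T gives T = -15 dBu).
Check: -15 + (1 − (-15))/2 = -15 + 8 = -7 dBu. ✓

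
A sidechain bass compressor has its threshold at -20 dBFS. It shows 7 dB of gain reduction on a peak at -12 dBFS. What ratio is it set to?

Input overshoot = -12 − (-20) = 8 dB.
Output overshoot = 8 − 7 = 1 dB.
Ratio = input overshoot / output overshoot = 8 / 1 = 8.

8:1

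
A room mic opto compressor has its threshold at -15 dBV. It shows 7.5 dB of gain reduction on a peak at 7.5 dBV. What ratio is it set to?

1.5:1

Input overshoot = 7.5 − (-15) = 22.5 dB.
Output overshoot = 22.5 − 7.5 = 15 dB.
Ratio = input overshoot / output overshoot = 22.5 / 15 = 1.5.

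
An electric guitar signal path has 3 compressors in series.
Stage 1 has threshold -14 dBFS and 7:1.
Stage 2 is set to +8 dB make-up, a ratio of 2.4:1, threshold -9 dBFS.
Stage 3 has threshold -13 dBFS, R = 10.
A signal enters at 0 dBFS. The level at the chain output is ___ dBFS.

Stage 1: 14 dB above -14 dBFS, reduced 7:1 to 2 dB above → -12 dBFS.
Stage 2: below threshold (-12 ≤ -9); passes unchanged; make-up brings it to -4 dBFS.
Stage 3: 9 dB above -13 dBFS, reduced 10:1 to 0.9 dB above → -12.1 dBFS.

-12.1 dBFS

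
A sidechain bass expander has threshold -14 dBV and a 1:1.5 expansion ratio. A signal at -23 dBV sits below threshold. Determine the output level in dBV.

-27.5 dBV

Undershoot = (-14) − (-23) = 9 dB.
At 1:1.5, that expands to 13.5 dB under threshold.
Output = -14 − 13.5 = -27.5 dBV.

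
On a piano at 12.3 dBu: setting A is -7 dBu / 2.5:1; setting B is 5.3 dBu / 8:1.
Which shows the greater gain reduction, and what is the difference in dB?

A: overshoot 19.3 dB → output overshoot 7.72 dB → GR 11.58 dB.
B: overshoot 7 dB → output overshoot 0.875 dB → GR 6.125 dB.
Difference: 5.455 dB in favour of A.

A, by 5.455 dB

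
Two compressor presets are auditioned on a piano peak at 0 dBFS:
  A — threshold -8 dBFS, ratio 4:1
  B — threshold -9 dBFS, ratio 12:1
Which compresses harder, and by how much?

A: 8 dB over, compressed to 2 dB over, so 6 dB of GR.
B: 9 dB over, compressed to 0.75 dB over, so 8.25 dB of GR.
B reduces 2.25 dB more.

B, by 2.25 dB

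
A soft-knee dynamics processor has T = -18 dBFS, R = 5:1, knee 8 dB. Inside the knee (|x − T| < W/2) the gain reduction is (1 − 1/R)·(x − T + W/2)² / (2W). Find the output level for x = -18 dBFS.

x − T + W/2 = -18 − (-18) + 4 = 4.
GR = (1 − 1/5) × 4² / 16 = 0.8 × 16 / 16 = 0.8 dB.
Output = -18 − 0.8 = -18.8 dBFS.

-18.8 dBFS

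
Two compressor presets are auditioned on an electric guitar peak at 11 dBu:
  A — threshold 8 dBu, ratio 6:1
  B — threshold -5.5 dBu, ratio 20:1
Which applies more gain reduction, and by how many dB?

A: 3 dB over, compressed to 0.5 dB over, so 2.5 dB of GR.
B: 16.5 dB over, compressed to 0.825 dB over, so 15.675 dB of GR.
Difference: 13.175 dB in favour of B.

B, by 13.175 dB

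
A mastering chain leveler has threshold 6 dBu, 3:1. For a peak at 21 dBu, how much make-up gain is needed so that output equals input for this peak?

10 dB

Overshoot 15 dB → 15/3 = 5 dB after compression, so the compressed level is 6 + 5 = 11 dBu.
Make-up = target − compressed = 21 − 11 = 10 dB.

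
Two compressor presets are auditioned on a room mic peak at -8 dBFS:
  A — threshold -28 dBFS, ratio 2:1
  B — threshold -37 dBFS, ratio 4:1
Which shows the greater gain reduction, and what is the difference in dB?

A: 20 dB over, compressed to 10 dB over, so 10 dB of GR.
B: 29 dB over, compressed to 7.25 dB over, so 21.75 dB of GR.
B reduces 11.75 dB more.

B, by 11.75 dB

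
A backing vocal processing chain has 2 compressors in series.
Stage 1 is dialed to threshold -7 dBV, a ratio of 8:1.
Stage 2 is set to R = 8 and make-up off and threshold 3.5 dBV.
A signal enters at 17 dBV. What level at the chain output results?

-4 dBV

Stage 1: overshoot 24 dB → 24/8 = 3 dB → -4 dBV.
Stage 2: -4 dBV ≤ 3.5 dBV, so stage 2 doesn't engage; output -4 dBV.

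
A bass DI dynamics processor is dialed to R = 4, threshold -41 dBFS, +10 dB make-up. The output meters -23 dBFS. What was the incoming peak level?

Stripping the +10 dB make-up gives -33 dBFS at the gain stage.
Post-compression overshoot = -33 − (-41) = 8 dB.
Undo the ratio: input overshoot = 8 × 4 = 32 dB, giving input = -9 dBFS.

-9 dBFS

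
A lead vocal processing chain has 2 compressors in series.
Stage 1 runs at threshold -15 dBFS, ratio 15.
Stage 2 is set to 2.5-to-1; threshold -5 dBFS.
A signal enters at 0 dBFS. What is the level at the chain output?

-14 dBFS

Stage 1: 15 dB above -15 dBFS, reduced 15:1 to 1 dB above → -14 dBFS.
Stage 2: -14 dBFS ≤ -5 dBFS, so stage 2 doesn't engage; output -14 dBFS.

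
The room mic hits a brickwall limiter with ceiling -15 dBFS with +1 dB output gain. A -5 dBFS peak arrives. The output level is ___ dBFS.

The limiter clamps the peak to its -15 dBFS ceiling.
Output gain then adds 1 dB: -15 + 1 = -14 dBFS.

-14 dBFS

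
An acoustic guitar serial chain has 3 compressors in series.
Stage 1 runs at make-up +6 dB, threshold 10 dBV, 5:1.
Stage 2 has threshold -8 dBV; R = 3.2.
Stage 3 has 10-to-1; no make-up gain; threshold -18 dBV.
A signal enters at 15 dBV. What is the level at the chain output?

-16.21875 dBV

Stage 1: overshoot 5 dB → 5/5 = 1 dB → 11 dBV; +6 dB make-up → 17 dBV.
Stage 2: overshoot 25 dB → 25/3.2 = 7.8125 dB → -0.1875 dBV.
Stage 3: -0.1875 dBV is 17.8125 dB over -18 dBV; at 10:1 that becomes 1.78125 dB over, giving -16.21875 dBV.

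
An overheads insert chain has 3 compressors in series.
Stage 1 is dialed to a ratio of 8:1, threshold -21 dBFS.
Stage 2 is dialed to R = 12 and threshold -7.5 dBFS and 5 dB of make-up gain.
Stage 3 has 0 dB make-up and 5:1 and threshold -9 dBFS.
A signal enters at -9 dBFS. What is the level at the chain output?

Stage 1: overshoot 12 dB → 12/8 = 1.5 dB → -19.5 dBFS.
Stage 2: -19.5 dBFS ≤ -7.5 dBFS, so stage 2 doesn't engage; make-up brings it to -14.5 dBFS.
Stage 3: -14.5 dBFS ≤ -9 dBFS, so stage 3 doesn't engage; output -14.5 dBFS.

-14.5 dBFS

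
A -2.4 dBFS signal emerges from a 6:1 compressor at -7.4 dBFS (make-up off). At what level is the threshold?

Let T be the threshold. Output overshoot = (input overshoot)/R, so -7.4 − T = (-2.4 − T)/6.
6·(-7.4 − T) = -2.4 − T → 5·T = -44.4 − (-2.4) = -42.
T = -42/5 = -8.4 dBFS.

-8.4 dBFS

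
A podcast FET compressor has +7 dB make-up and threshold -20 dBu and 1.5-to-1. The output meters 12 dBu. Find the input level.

Before make-up, the level was 12 − 7 = 5 dBu.
The compressed level sits 5 − (-20) = 25 dB over threshold.
Input overshoot = R × output overshoot = 37.5 dB → input = -20 + 37.5 = 17.5 dBu.

17.5 dBu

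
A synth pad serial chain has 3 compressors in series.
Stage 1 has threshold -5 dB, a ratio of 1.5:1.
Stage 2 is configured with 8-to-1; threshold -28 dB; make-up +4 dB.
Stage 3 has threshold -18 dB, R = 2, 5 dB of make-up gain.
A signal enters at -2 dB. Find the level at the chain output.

-15.875 dB

Stage 1: overshoot 3 dB → 3/1.5 = 2 dB → -3 dB.
Stage 2: -3 dB is 25 dB over -28 dB; at 8:1 that becomes 3.125 dB over, giving -24.875 dB; +4 dB make-up → -20.875 dB.
Stage 3: below threshold (-20.875 ≤ -18); passes unchanged; make-up brings it to -15.875 dB.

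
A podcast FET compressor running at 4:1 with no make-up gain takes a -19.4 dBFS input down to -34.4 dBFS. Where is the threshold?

-39.4 dBFS

Input is 20 dB above T (since output overshoot × R = input overshoot: (-34.4 − T)·4 = -19.4 − T gives T = -39.4 dBFS).
Check: -39.4 + (-19.4 − (-39.4))/4 = -39.4 + 5 = -34.4 dBFS. ✓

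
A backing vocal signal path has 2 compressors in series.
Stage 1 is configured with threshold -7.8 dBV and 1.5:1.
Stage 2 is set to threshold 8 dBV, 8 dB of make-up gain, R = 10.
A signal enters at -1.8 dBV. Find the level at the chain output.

4.2 dBV

Stage 1: 6 dB above -7.8 dBV, reduced 1.5:1 to 4 dB above → -3.8 dBV.
Stage 2: below threshold (-3.8 ≤ 8); passes unchanged; make-up brings it to 4.2 dBV.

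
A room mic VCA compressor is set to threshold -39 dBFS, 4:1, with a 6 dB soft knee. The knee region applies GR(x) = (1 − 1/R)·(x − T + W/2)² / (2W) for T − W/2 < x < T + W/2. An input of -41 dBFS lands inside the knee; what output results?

x − T + W/2 = -41 − (-39) + 3 = 1.
GR = (1 − 1/4) × 1² / 12 = 0.75 × 1 / 12 = 0.0625 dB.
Output = -41 − 0.0625 = -41.0625 dBFS.

-41.0625 dBFS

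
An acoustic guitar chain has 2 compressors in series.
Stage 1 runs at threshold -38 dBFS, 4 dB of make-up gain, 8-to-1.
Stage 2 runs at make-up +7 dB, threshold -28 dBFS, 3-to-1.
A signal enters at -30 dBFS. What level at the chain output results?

Stage 1: overshoot 8 dB → 8/8 = 1 dB → -37 dBFS; +4 dB make-up → -33 dBFS.
Stage 2: -33 dBFS ≤ -28 dBFS, so stage 2 doesn't engage; make-up brings it to -26 dBFS.

-26 dBFS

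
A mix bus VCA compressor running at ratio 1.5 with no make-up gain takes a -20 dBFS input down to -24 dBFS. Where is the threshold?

Let T be the threshold. Output overshoot = (input overshoot)/R, so -24 − T = (-20 − T)/1.5.
1.5·(-24 − T) = -20 − T → 0.5·T = -36 − (-20) = -16.
T = -16/0.5 = -32 dBFS.

-32 dBFS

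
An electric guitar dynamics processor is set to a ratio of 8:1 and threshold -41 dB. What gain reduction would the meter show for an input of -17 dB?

The signal is 24 dB above threshold.
At 8:1, output sits 24/8 = 3 dB above threshold.
GR = overshoot in − overshoot out = 24 − 3 = 21 dB.

21 dB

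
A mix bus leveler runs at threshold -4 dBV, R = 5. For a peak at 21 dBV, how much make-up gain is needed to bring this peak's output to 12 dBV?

11 dB

Without make-up, output = threshold + overshoot/5 = -4 + 5 = 1 dBV.
Gap to target: 11 dB.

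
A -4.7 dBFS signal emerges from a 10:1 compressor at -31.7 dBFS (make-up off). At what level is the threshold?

-34.7 dBFS

Let T be the threshold. Output overshoot = (input overshoot)/R, so -31.7 − T = (-4.7 − T)/10.
10·(-31.7 − T) = -4.7 − T → 9·T = -317 − (-4.7) = -312.3.
T = -312.3/9 = -34.7 dBFS.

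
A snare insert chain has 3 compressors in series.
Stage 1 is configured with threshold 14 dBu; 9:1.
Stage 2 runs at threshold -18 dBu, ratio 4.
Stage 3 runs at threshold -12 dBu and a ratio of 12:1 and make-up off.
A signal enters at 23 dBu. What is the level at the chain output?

Stage 1: overshoot 9 dB → 9/9 = 1 dB → 15 dBu.
Stage 2: overshoot 33 dB → 33/4 = 8.25 dB → -9.75 dBu.
Stage 3: 2.25 dB above -12 dBu, reduced 12:1 to 0.1875 dB above → -11.8125 dBu.

-11.8125 dBu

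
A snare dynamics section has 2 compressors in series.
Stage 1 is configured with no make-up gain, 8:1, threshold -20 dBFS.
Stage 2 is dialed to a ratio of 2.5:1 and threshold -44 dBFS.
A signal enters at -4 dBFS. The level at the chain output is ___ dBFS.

-33.6 dBFS

Stage 1: 16 dB above -20 dBFS, reduced 8:1 to 2 dB above → -18 dBFS.
Stage 2: -18 dBFS is 26 dB over -44 dBFS; at 2.5:1 that becomes 10.4 dB over, giving -33.6 dBFS.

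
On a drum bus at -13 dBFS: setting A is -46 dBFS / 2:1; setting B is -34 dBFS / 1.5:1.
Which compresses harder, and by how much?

A, by 9.5 dB

A: GR = 33 − 33/2 = 16.5 dB.
B: GR = 21 − 21/1.5 = 7 dB.
A applies 9.5 dB more gain reduction.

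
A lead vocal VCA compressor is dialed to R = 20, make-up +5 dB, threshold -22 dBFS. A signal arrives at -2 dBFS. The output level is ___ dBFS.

-2 dBFS sits 20 dB over threshold.
At 20:1 the overshoot is divided by 20, leaving 1 dB above threshold.
So the level is -22 + 1 = -21 dBFS; make-up adds 5 dB, giving -16 dBFS.

-16 dBFS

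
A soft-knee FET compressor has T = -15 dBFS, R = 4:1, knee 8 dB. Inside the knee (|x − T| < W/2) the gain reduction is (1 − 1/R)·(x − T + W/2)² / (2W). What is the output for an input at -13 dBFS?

-14.6875 dBFS

x − T + W/2 = -13 − (-15) + 4 = 6.
GR = (1 − 1/4) × 6² / 16 = 0.75 × 36 / 16 = 1.6875 dB.
Output = -13 − 1.6875 = -14.6875 dBFS.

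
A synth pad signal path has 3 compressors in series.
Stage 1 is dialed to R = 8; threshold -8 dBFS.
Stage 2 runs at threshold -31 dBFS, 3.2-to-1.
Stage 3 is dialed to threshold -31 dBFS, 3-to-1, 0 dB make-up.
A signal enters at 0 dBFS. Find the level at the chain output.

Stage 1: 0 dBFS is 8 dB over -8 dBFS; at 8:1 that becomes 1 dB over, giving -7 dBFS.
Stage 2: overshoot 24 dB → 24/3.2 = 7.5 dB → -23.5 dBFS.
Stage 3: 7.5 dB above -31 dBFS, reduced 3:1 to 2.5 dB above → -28.5 dBFS.

-28.5 dBFS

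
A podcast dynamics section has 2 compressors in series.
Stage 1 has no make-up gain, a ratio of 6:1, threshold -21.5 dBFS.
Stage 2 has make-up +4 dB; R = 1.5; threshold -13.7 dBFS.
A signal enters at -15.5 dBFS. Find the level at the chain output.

Stage 1: 6 dB above -21.5 dBFS, reduced 6:1 to 1 dB above → -20.5 dBFS.
Stage 2: below threshold (-20.5 ≤ -13.7); passes unchanged; make-up brings it to -16.5 dBFS.

-16.5 dBFS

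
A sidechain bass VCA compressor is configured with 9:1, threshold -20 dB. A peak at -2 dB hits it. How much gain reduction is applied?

-2 dB exceeds the threshold by 18 dB.
A 9:1 ratio leaves 2 dB of that excess.
GR = overshoot in − overshoot out = 18 − 2 = 16 dB.

16 dB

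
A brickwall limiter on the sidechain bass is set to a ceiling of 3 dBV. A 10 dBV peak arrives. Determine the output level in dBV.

3 dBV

The limiter clamps the peak to its 3 dBV ceiling.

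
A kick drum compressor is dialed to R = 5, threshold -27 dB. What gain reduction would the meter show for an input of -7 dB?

The signal is 20 dB above threshold.
A 5:1 ratio leaves 4 dB of that excess.
GR = overshoot in − overshoot out = 20 − 4 = 16 dB.

16 dB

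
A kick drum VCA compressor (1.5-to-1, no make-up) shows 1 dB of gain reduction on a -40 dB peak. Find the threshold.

Input is 3 dB above T (since output overshoot × R = input overshoot: (-41 − T)·1.5 = -40 − T gives T = -43 dB).
Check: -43 + (-40 − (-43))/1.5 = -43 + 2 = -41 dB. ✓

-43 dB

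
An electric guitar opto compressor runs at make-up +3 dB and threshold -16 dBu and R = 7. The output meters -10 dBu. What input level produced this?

5 dBu

Before make-up, the level was -10 − 3 = -13 dBu.
Post-compression overshoot = -13 − (-16) = 3 dB.
Undo the ratio: input overshoot = 3 × 7 = 21 dB, giving input = 5 dBu.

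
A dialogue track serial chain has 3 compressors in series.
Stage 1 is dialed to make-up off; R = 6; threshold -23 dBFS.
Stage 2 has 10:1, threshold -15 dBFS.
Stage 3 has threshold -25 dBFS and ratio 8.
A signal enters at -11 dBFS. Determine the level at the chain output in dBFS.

-24.5 dBFS

Stage 1: 12 dB above -23 dBFS, reduced 6:1 to 2 dB above → -21 dBFS.
Stage 2: -21 dBFS ≤ -15 dBFS, so stage 2 doesn't engage; output -21 dBFS.
Stage 3: 4 dB above -25 dBFS, reduced 8:1 to 0.5 dB above → -24.5 dBFS.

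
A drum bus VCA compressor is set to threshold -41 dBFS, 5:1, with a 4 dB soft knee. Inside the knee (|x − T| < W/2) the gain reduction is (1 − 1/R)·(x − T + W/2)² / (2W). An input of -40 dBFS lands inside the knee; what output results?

x − T + W/2 = -40 − (-41) + 2 = 3.
GR = (1 − 1/5) × 3² / 8 = 0.8 × 9 / 8 = 0.9 dB.
Output = -40 − 0.9 = -40.9 dBFS.

-40.9 dBFS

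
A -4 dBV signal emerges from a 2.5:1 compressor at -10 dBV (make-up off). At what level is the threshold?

Let T be the threshold. Output overshoot = (input overshoot)/R, so -10 − T = (-4 − T)/2.5.
2.5·(-10 − T) = -4 − T → 1.5·T = -25 − (-4) = -21.
T = -21/1.5 = -14 dBV.

-14 dBV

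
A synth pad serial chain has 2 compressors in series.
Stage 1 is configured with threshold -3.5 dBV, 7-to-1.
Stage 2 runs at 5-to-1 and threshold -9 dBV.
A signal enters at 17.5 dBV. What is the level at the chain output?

Stage 1: 17.5 dBV is 21 dB over -3.5 dBV; at 7:1 that becomes 3 dB over, giving -0.5 dBV.
Stage 2: -0.5 dBV is 8.5 dB over -9 dBV; at 5:1 that becomes 1.7 dB over, giving -7.3 dBV.

-7.3 dBV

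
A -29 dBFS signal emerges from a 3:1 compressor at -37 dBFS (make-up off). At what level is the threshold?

Input is 12 dB above T (since output overshoot × R = input overshoot: (-37 − T)·3 = -29 − T gives T = -41 dBFS).
Check: -41 + (-29 − (-41))/3 = -41 + 4 = -37 dBFS. ✓

-41 dBFS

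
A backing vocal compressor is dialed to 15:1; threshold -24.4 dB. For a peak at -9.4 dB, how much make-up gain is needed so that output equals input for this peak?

14 dB

Without make-up, output = threshold + overshoot/15 = -24.4 + 1 = -23.4 dB.
Gap to target: 14 dB.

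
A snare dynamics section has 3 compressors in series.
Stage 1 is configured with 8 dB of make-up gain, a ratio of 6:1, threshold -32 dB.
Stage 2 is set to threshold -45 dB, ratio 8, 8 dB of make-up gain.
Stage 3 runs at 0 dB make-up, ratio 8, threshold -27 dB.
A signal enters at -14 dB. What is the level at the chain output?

-34 dB

Stage 1: 18 dB above -32 dB, reduced 6:1 to 3 dB above → -29 dB; +8 dB make-up → -21 dB.
Stage 2: 24 dB above -45 dB, reduced 8:1 to 3 dB above → -42 dB; +8 dB make-up → -34 dB.
Stage 3: -34 dB is at or below the -27 dB threshold — no compression; output -34 dB.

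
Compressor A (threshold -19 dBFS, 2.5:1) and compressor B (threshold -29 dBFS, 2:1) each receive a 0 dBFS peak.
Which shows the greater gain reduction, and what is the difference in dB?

B, by 3.1 dB

A: GR = 19 − 19/2.5 = 11.4 dB.
B: GR = 29 − 29/2 = 14.5 dB.
B reduces 3.1 dB more.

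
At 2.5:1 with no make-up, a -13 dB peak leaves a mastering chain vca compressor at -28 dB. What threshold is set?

-38 dB

Input is 25 dB above T (since output overshoot × R = input overshoot: (-28 − T)·2.5 = -13 − T gives T = -38 dB).
Check: -38 + (-13 − (-38))/2.5 = -38 + 10 = -28 dB. ✓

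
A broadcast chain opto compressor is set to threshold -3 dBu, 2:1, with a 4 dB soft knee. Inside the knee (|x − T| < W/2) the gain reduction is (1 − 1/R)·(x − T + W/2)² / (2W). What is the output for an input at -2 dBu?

-2.5625 dBu

x − T + W/2 = -2 − (-3) + 2 = 3.
GR = (1 − 1/2) × 3² / 8 = 0.5 × 9 / 8 = 0.5625 dB.
Output = -2 − 0.5625 = -2.5625 dBu.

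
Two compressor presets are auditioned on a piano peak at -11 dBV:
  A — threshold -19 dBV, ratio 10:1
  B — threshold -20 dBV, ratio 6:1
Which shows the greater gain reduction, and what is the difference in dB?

B, by 0.3 dB

A: 8 dB over, compressed to 0.8 dB over, so 7.2 dB of GR.
B: 9 dB over, compressed to 1.5 dB over, so 7.5 dB of GR.
Difference: 0.3 dB in favour of B.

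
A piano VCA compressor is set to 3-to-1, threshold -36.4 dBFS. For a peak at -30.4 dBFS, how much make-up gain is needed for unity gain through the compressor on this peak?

Overshoot 6 dB → 6/3 = 2 dB after compression, so the compressed level is -36.4 + 2 = -34.4 dBFS.
Make-up = target − compressed = -30.4 − (-34.4) = 4 dB.

4 dB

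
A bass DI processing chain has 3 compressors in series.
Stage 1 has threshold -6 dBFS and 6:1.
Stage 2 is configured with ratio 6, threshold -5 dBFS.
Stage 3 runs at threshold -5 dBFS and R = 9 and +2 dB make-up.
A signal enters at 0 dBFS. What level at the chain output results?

Stage 1: overshoot 6 dB → 6/6 = 1 dB → -5 dBFS.
Stage 2: -5 dBFS is at or below the -5 dBFS threshold — no compression; output -5 dBFS.
Stage 3: -5 dBFS is at or below the -5 dBFS threshold — no compression; make-up brings it to -3 dBFS.

-3 dBFS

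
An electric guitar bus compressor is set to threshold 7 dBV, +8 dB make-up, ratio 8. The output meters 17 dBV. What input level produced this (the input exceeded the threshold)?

Remove make-up: 17 − 8 = 9 dBV.
The compressed level sits 9 − 7 = 2 dB over threshold.
Undo the ratio: input overshoot = 2 × 8 = 16 dB, giving input = 23 dBV.

23 dBV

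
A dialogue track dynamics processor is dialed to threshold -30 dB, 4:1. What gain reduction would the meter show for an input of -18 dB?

9 dB

-18 dB exceeds the threshold by 12 dB.
After 4:1 compression the overshoot becomes 12/4 = 3 dB.
GR = overshoot in − overshoot out = 12 − 3 = 9 dB.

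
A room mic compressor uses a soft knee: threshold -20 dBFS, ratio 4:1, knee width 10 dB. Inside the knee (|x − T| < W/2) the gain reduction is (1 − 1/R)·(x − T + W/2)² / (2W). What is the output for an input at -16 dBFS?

x − T + W/2 = -16 − (-20) + 5 = 9.
GR = (1 − 1/4) × 9² / 20 = 0.75 × 81 / 20 = 3.0375 dB.
Output = -16 − 3.0375 = -19.0375 dBFS.

-19.0375 dBFS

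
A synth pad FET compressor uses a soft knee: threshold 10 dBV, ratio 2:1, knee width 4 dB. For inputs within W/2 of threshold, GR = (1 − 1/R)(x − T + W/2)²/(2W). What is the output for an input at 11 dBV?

x − T + W/2 = 11 − 10 + 2 = 3.
GR = (1 − 1/2) × 3² / 8 = 0.5 × 9 / 8 = 0.5625 dB.
Output = 11 − 0.5625 = 10.4375 dBV.

10.4375 dBV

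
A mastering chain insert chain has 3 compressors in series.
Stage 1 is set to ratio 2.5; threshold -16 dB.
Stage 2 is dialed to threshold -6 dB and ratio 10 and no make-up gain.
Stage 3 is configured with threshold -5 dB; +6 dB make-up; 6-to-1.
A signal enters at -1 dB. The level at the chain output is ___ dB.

Stage 1: 15 dB above -16 dB, reduced 2.5:1 to 6 dB above → -10 dB.
Stage 2: -10 dB is at or below the -6 dB threshold — no compression; output -10 dB.
Stage 3: -10 dB ≤ -5 dB, so stage 3 doesn't engage; make-up brings it to -4 dB.

-4 dB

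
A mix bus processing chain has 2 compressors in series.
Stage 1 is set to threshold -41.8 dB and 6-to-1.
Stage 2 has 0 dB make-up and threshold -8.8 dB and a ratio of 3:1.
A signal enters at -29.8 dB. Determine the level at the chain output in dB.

Stage 1: -29.8 dB is 12 dB over -41.8 dB; at 6:1 that becomes 2 dB over, giving -39.8 dB.
Stage 2: -39.8 dB is at or below the -8.8 dB threshold — no compression; output -39.8 dB.

-39.8 dB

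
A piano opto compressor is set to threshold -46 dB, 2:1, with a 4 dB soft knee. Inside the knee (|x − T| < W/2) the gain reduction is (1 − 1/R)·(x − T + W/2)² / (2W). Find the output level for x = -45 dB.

x − T + W/2 = -45 − (-46) + 2 = 3.
GR = (1 − 1/2) × 3² / 8 = 0.5 × 9 / 8 = 0.5625 dB.
Output = -45 − 0.5625 = -45.5625 dB.

-45.5625 dB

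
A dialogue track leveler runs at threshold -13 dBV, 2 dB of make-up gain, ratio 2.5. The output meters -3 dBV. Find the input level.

7 dBV

Stripping the +2 dB make-up gives -5 dBV at the gain stage.
Post-compression overshoot = -5 − (-13) = 8 dB.
Before 2.5:1 compression the overshoot was 8 × 2.5 = 20 dB, so input = -13 + 20 = 7 dBV.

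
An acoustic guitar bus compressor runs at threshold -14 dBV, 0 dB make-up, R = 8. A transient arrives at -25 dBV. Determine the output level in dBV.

-25 dBV is 11 dB below the -14 dBV threshold, so no gain reduction is applied.
Output = input = -25 dBV.

-25 dBV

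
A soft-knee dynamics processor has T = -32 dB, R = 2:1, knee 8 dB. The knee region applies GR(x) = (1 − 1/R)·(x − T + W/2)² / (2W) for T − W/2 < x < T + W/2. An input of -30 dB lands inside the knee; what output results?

x − T + W/2 = -30 − (-32) + 4 = 6.
GR = (1 − 1/2) × 6² / 16 = 0.5 × 36 / 16 = 1.125 dB.
Output = -30 − 1.125 = -31.125 dB.

-31.125 dB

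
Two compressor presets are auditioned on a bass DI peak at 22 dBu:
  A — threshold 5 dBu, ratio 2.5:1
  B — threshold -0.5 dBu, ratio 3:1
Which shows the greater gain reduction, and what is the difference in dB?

B, by 4.8 dB

A: overshoot 17 dB → output overshoot 6.8 dB → GR 10.2 dB.
B: overshoot 22.5 dB → output overshoot 7.5 dB → GR 15 dB.
B reduces 4.8 dB more.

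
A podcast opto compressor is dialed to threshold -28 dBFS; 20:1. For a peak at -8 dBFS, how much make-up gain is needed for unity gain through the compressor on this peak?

19 dB

Without make-up, output = threshold + overshoot/20 = -28 + 1 = -27 dBFS.
Gap to target: 19 dB.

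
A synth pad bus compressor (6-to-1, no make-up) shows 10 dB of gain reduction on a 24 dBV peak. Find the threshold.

12 dBV

Input is 12 dB above T (since output overshoot × R = input overshoot: (14 − T)·6 = 24 − T gives T = 12 dBV).
Check: 12 + (24 − 12)/6 = 12 + 2 = 14 dBV. ✓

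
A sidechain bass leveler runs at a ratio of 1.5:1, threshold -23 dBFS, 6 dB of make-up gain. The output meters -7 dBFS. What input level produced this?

Stripping the +6 dB make-up gives -13 dBFS at the gain stage.
That's 10 dB above the -23 dBFS threshold.
Undo the ratio: input overshoot = 10 × 1.5 = 15 dB, giving input = -8 dBFS.

-8 dBFS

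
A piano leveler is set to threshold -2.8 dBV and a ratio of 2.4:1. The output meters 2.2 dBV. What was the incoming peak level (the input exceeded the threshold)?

That's 5 dB above the -2.8 dBV threshold.
Undo the ratio: input overshoot = 5 × 2.4 = 12 dB, giving input = 9.2 dBV.

9.2 dBV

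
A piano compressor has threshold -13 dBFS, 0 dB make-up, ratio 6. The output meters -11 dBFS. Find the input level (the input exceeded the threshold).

-1 dBFS

Post-compression overshoot = -11 − (-13) = 2 dB.
Undo the ratio: input overshoot = 2 × 6 = 12 dB, giving input = -1 dBFS.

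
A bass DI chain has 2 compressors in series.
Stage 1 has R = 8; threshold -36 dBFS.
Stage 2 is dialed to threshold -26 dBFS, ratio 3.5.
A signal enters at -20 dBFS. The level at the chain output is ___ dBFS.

Stage 1: overshoot 16 dB → 16/8 = 2 dB → -34 dBFS.
Stage 2: -34 dBFS ≤ -26 dBFS, so stage 2 doesn't engage; output -34 dBFS.

-34 dBFS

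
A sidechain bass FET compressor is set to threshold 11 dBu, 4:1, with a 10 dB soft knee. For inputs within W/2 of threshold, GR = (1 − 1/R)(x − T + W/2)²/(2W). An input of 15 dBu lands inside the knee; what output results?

11.9625 dBu

x − T + W/2 = 15 − 11 + 5 = 9.
GR = (1 − 1/4) × 9² / 20 = 0.75 × 81 / 20 = 3.0375 dB.
Output = 15 − 3.0375 = 11.9625 dBu.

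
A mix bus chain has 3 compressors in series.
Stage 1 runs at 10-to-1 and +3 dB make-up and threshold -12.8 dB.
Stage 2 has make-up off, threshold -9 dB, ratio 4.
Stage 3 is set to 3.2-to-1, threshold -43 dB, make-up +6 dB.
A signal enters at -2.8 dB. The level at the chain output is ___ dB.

Stage 1: 10 dB above -12.8 dB, reduced 10:1 to 1 dB above → -11.8 dB; +3 dB make-up → -8.8 dB.
Stage 2: 0.2 dB above -9 dB, reduced 4:1 to 0.05 dB above → -8.95 dB.
Stage 3: overshoot 34.05 dB → 34.05/3.2 = 10.640625 dB → -32.359375 dB; +6 dB make-up → -26.359375 dB.

-26.359375 dB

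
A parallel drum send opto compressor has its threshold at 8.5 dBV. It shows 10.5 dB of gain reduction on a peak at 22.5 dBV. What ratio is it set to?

Input overshoot = 22.5 − 8.5 = 14 dB.
Output overshoot = 14 − 10.5 = 3.5 dB.
Ratio = input overshoot / output overshoot = 14 / 3.5 = 4.

4:1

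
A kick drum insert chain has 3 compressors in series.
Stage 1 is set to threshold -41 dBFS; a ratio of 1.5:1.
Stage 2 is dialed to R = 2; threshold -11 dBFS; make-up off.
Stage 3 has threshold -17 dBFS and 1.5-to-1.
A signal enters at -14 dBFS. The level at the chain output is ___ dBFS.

Stage 1: -14 dBFS is 27 dB over -41 dBFS; at 1.5:1 that becomes 18 dB over, giving -23 dBFS.
Stage 2: -23 dBFS is at or below the -11 dBFS threshold — no compression; output -23 dBFS.
Stage 3: -23 dBFS is at or below the -17 dBFS threshold — no compression; output -23 dBFS.

-23 dBFS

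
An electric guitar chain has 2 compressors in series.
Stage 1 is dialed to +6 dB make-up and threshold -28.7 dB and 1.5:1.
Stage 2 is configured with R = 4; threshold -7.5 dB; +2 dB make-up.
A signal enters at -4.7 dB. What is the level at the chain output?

-5.3 dB

Stage 1: -4.7 dB is 24 dB over -28.7 dB; at 1.5:1 that becomes 16 dB over, giving -12.7 dB; +6 dB make-up → -6.7 dB.
Stage 2: 0.8 dB above -7.5 dB, reduced 4:1 to 0.2 dB above → -7.3 dB; +2 dB make-up → -5.3 dB.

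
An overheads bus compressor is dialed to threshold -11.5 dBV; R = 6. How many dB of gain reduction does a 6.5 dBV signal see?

6.5 dBV exceeds the threshold by 18 dB.
A 6:1 ratio leaves 3 dB of that excess.
So the signal is attenuated by 18 − 3 = 15 dB.

15 dB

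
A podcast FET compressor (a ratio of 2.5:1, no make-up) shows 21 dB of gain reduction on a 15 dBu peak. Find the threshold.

Gain reduction = 15 − (-6) = 21 dB; output overshoot = GR / (R − 1) = 21 / 1.5 = 14 dB.
Threshold = output − output overshoot = -6 − 14 = -20 dBu.

-20 dBu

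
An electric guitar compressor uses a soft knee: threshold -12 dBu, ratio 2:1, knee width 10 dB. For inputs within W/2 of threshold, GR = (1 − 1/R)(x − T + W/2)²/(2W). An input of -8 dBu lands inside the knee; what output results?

-10.025 dBu

x − T + W/2 = -8 − (-12) + 5 = 9.
GR = (1 − 1/2) × 9² / 20 = 0.5 × 81 / 20 = 2.025 dB.
Output = -8 − 2.025 = -10.025 dBu.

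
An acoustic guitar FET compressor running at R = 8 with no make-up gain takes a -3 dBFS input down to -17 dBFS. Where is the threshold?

-19 dBFS

Gain reduction = -3 − (-17) = 14 dB; output overshoot = GR / (R − 1) = 14 / 7 = 2 dB.
Threshold = output − output overshoot = -17 − 2 = -19 dBFS.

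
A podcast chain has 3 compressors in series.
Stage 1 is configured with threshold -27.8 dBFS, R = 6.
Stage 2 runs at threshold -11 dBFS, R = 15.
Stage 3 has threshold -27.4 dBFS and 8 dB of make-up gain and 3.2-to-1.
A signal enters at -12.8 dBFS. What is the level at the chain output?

Stage 1: -12.8 dBFS is 15 dB over -27.8 dBFS; at 6:1 that becomes 2.5 dB over, giving -25.3 dBFS.
Stage 2: -25.3 dBFS is at or below the -11 dBFS threshold — no compression; output -25.3 dBFS.
Stage 3: overshoot 2.1 dB → 2.1/3.2 = 0.65625 dB → -26.74375 dBFS; +8 dB make-up → -18.74375 dBFS.

-18.74375 dBFS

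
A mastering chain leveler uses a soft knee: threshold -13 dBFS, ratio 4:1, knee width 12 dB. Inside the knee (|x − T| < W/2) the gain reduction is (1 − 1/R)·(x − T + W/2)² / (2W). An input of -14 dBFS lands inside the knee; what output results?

x − T + W/2 = -14 − (-13) + 6 = 5.
GR = (1 − 1/4) × 5² / 24 = 0.75 × 25 / 24 = 0.78125 dB.
Output = -14 − 0.78125 = -14.78125 dBFS.

-14.78125 dBFS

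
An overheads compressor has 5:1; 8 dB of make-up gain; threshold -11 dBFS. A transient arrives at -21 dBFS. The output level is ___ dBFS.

-21 dBFS is 10 dB below the -11 dBFS threshold, so no gain reduction is applied.
Make-up gain adds 8 dB: -21 + 8 = -13 dBFS.

-13 dBFS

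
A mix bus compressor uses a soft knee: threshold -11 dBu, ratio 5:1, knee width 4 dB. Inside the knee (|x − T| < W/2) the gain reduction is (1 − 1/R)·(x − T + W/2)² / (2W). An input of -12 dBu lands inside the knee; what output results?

x − T + W/2 = -12 − (-11) + 2 = 1.
GR = (1 − 1/5) × 1² / 8 = 0.8 × 1 / 8 = 0.1 dB.
Output = -12 − 0.1 = -12.1 dBu.

-12.1 dBu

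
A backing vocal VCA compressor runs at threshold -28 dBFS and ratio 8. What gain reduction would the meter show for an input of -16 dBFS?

10.5 dB

The signal is 12 dB above threshold.
After 8:1 compression the overshoot becomes 12/8 = 1.5 dB.
Gain reduction = 12 − 1.5 = 10.5 dB.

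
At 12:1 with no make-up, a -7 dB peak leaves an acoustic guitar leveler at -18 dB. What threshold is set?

Input is 12 dB above T (since output overshoot × R = input overshoot: (-18 − T)·12 = -7 − T gives T = -19 dB).
Check: -19 + (-7 − (-19))/12 = -19 + 1 = -18 dB. ✓

-19 dB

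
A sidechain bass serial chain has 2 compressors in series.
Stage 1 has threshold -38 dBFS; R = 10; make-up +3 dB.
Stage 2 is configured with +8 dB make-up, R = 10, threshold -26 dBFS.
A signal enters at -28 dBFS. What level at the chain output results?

-26 dBFS

Stage 1: -28 dBFS is 10 dB over -38 dBFS; at 10:1 that becomes 1 dB over, giving -37 dBFS; +3 dB make-up → -34 dBFS.
Stage 2: -34 dBFS ≤ -26 dBFS, so stage 2 doesn't engage; make-up brings it to -26 dBFS.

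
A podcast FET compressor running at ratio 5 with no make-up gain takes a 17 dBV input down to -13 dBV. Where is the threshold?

Let T be the threshold. Output overshoot = (input overshoot)/R, so -13 − T = (17 − T)/5.
5·(-13 − T) = 17 − T → 4·T = -65 − 17 = -82.
T = -82/4 = -20.5 dBV.

-20.5 dBV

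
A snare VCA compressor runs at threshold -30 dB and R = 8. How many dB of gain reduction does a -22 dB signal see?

-22 dB exceeds the threshold by 8 dB.
A 8:1 ratio leaves 1 dB of that excess.
Gain reduction = 8 − 1 = 7 dB.

7 dB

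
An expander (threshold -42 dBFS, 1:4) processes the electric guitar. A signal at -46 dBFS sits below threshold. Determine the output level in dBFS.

Undershoot = (-42) − (-46) = 4 dB.
At 1:4, that expands to 16 dB under threshold.
Output = -42 − 16 = -58 dBFS.

-58 dBFS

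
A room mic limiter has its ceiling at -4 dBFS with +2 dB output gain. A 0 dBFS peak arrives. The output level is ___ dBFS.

At ∞:1, everything above -4 dBFS is held at the ceiling.
Output gain then adds 2 dB: -4 + 2 = -2 dBFS.

-2 dBFS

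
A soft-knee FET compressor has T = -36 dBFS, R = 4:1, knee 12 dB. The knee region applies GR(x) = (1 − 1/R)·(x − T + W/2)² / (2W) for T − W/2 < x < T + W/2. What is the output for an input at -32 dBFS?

x − T + W/2 = -32 − (-36) + 6 = 10.
GR = (1 − 1/4) × 10² / 24 = 0.75 × 100 / 24 = 3.125 dB.
Output = -32 − 3.125 = -35.125 dBFS.

-35.125 dBFS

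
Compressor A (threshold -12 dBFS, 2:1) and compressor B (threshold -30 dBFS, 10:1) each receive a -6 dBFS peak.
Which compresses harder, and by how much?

A: GR = 6 − 6/2 = 3 dB.
B: GR = 24 − 24/10 = 21.6 dB.
Difference: 18.6 dB in favour of B.

B, by 18.6 dB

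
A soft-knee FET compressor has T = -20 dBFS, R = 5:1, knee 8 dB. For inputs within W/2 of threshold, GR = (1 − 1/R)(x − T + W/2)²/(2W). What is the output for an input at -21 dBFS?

x − T + W/2 = -21 − (-20) + 4 = 3.
GR = (1 − 1/5) × 3² / 16 = 0.8 × 9 / 16 = 0.45 dB.
Output = -21 − 0.45 = -21.45 dBFS.

-21.45 dBFS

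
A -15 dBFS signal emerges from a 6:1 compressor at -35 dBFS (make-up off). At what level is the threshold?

Input is 24 dB above T (since output overshoot × R = input overshoot: (-35 − T)·6 = -15 − T gives T = -39 dBFS).
Check: -39 + (-15 − (-39))/6 = -39 + 4 = -35 dBFS. ✓

-39 dBFS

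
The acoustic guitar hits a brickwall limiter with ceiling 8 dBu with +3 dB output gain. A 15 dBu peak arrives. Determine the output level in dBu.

A brickwall limiter is an ∞:1 compressor: any input above the ceiling is clamped to 8 dBu.
Output gain then adds 3 dB: 8 + 3 = 11 dBu.

11 dBu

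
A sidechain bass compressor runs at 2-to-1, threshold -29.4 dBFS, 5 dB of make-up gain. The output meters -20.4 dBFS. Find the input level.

-21.4 dBFS

Stripping the +5 dB make-up gives -25.4 dBFS at the gain stage.
Post-compression overshoot = -25.4 − (-29.4) = 4 dB.
Input overshoot = R × output overshoot = 8 dB → input = -29.4 + 8 = -21.4 dBFS.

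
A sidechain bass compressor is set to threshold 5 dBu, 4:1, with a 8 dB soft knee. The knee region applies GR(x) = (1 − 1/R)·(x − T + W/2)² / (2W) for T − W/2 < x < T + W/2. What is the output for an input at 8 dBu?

5.703125 dBu

x − T + W/2 = 8 − 5 + 4 = 7.
GR = (1 − 1/4) × 7² / 16 = 0.75 × 49 / 16 = 2.296875 dB.
Output = 8 − 2.296875 = 5.703125 dBu.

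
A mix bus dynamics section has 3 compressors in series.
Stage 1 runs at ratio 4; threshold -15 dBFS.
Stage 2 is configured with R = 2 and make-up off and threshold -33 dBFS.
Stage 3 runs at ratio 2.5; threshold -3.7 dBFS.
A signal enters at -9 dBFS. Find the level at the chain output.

Stage 1: overshoot 6 dB → 6/4 = 1.5 dB → -13.5 dBFS.
Stage 2: -13.5 dBFS is 19.5 dB over -33 dBFS; at 2:1 that becomes 9.75 dB over, giving -23.25 dBFS.
Stage 3: -23.25 dBFS is at or below the -3.7 dBFS threshold — no compression; output -23.25 dBFS.

-23.25 dBFS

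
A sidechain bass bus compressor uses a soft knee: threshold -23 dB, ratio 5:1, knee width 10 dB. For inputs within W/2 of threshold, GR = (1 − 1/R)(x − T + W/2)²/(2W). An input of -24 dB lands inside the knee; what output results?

x − T + W/2 = -24 − (-23) + 5 = 4.
GR = (1 − 1/5) × 4² / 20 = 0.8 × 16 / 20 = 0.64 dB.
Output = -24 − 0.64 = -24.64 dB.

-24.64 dB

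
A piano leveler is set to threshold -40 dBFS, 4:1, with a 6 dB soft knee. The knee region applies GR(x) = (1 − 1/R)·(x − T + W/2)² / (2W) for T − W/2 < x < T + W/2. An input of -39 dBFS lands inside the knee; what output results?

-40 dBFS

x − T + W/2 = -39 − (-40) + 3 = 4.
GR = (1 − 1/4) × 4² / 12 = 0.75 × 16 / 12 = 1 dB.
Output = -39 − 1 = -40 dBFS.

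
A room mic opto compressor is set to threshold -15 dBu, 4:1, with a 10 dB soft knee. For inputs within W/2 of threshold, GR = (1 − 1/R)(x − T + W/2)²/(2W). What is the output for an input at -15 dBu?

x − T + W/2 = -15 − (-15) + 5 = 5.
GR = (1 − 1/4) × 5² / 20 = 0.75 × 25 / 20 = 0.9375 dB.
Output = -15 − 0.9375 = -15.9375 dBu.

-15.9375 dBu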